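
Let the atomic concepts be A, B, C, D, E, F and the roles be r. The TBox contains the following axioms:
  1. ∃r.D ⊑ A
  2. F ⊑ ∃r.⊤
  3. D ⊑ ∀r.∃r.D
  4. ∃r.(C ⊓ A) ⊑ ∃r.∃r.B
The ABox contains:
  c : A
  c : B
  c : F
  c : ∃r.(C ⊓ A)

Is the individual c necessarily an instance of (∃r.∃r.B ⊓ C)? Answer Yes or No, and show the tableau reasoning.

1. c : (∃r.∃r.B ⊓ C)?  L(c) = {A, B, F, ∃r.(C ⊓ A)} ∪ {(∀r.∀r.¬B ⊔ ¬C)}
   apply at c: F⊑∃r.⊤; ∃r.(C ⊓ A)⊑∃r.∃r.B
   open: L(c) ⊇ {A, B, F, ¬C, ¬D, …} (+ ∃-successors) — c ∉ (∃r.∃r.B ⊓ C) possible
2. Hence c : (∃r.∃r.B ⊓ C): not entailed.

No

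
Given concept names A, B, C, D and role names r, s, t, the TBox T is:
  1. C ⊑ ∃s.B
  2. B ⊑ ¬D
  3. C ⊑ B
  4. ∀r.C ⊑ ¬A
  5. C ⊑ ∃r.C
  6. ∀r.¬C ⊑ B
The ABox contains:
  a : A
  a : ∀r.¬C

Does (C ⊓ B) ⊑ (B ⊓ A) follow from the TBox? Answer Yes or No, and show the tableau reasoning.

1. (C ⊓ B) ⊑ (B ⊓ A)  ⇔  ((C ⊓ B) ⊓ (¬B ⊔ ¬A)) unsat w.r.t. T
   apply at x₀: C⊑∃s.B; B⊑¬D; C⊑∃r.C
   open: L(x₀) ⊇ {B, C, ¬A, ¬D, ∃r.C, …} (+ ∃-successors)
2. Hence (C ⊓ B) ⊑ (B ⊓ A): not entailed.

No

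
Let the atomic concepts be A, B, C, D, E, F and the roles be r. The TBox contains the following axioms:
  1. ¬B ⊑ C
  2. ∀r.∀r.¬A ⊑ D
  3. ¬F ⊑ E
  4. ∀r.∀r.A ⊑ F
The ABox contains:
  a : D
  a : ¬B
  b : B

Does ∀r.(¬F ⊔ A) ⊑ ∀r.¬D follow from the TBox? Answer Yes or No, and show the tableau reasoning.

1. ∀r.(¬F ⊔ A) ⊑ ∀r.¬D  ⇔  (∀r.(¬F ⊔ A) ⊓ ∃r.D) unsat w.r.t. T
   open: L(x₀) ⊇ {B, F, ∀r.(¬F ⊔ A), ∃r.D, ∃r.∃r.A} (+ ∃-successors)
2. Hence ∀r.(¬F ⊔ A) ⊑ ∀r.¬D: not entailed.

No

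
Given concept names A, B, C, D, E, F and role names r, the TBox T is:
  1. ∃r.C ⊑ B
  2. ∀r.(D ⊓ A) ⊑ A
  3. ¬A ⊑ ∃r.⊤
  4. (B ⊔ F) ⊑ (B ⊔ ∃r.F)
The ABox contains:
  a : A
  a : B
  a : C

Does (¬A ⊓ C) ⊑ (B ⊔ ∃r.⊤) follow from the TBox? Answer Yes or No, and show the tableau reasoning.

1. (¬A ⊓ C) ⊑ (B ⊔ ∃r.⊤)  ⇔  ((¬A ⊓ C) ⊓ (¬B ⊓ ∀r.⊥)) unsat w.r.t. T
   all branches close; clash {B, ¬B} at x₀
2. Hence (¬A ⊓ C) ⊑ (B ⊔ ∃r.⊤): entailed.

Yes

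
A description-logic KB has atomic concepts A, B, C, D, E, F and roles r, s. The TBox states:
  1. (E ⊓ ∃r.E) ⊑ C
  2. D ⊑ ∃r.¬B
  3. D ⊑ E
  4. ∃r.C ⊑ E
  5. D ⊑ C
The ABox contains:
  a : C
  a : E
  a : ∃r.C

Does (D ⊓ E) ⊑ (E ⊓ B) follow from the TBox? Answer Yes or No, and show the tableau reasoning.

No

1. (D ⊓ E) ⊑ (E ⊓ B)  ⇔  ((D ⊓ E) ⊓ (¬E ⊔ ¬B)) unsat w.r.t. T
   apply at x₀: D⊑∃r.¬B; D⊑C
   open: L(x₀) ⊇ {C, D, E, ¬B, ∃r.¬B} (+ ∃-successors)
2. Hence (D ⊓ E) ⊑ (E ⊓ B): not entailed.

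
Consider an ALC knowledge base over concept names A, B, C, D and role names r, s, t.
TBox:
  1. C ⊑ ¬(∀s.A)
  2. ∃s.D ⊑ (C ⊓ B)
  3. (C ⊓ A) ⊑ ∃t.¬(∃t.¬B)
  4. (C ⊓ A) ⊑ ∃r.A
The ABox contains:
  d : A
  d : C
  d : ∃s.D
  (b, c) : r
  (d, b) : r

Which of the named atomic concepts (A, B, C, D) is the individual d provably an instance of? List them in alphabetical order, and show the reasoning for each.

{A, B, C}

1. d : A?  L(d) = {A, C, ∃s.D} ∪ {¬A}
   clash {A, ¬A} at d — d ∈ A
2. d : B?  L(d) = {A, C, ∃s.D} ∪ {¬B}
   clash {B, ¬B} at d — d ∈ B
3. d : C?  L(d) = {A, C, ∃s.D} ∪ {¬C}
   clash {C, ¬C} at d — d ∈ C
4. d : D?  L(d) = {A, C, ∃s.D} ∪ {¬D}
   apply at d: C⊑¬(∀s.A); ∃s.D⊑(C ⊓ B)
   open: L(d) ⊇ {A, B, C, ¬D, ∃r.A, …} (+ ∃-successors) — d ∉ D possible
5. Entailed for d: {A, B, C}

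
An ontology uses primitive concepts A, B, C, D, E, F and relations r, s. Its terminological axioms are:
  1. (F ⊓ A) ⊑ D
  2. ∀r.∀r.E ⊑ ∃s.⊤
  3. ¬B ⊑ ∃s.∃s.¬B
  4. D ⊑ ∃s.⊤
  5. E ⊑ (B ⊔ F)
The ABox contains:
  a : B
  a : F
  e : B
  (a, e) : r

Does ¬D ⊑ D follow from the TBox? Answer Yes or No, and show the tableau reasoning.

1. ¬D ⊑ D  ⇔  (¬D ⊓ ¬D) unsat w.r.t. T
   open: L(x₀) ⊇ {B, ¬D, ¬E, ¬F, ∃r.∃r.¬E} (+ ∃-successors)
2. Hence ¬D ⊑ D: not entailed.

No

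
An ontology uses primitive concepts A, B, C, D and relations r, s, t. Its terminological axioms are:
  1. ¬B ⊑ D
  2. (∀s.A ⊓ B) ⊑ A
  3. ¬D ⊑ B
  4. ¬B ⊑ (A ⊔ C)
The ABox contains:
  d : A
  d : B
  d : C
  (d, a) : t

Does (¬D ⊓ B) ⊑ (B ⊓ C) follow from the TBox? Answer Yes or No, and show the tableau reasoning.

No

1. (¬D ⊓ B) ⊑ (B ⊓ C)  ⇔  ((¬D ⊓ B) ⊓ (¬B ⊔ ¬C)) unsat w.r.t. T
   open: L(x₀) ⊇ {B, ¬C, ¬D, ∃s.¬A} (+ ∃-successors)
2. Hence (¬D ⊓ B) ⊑ (B ⊓ C): not entailed.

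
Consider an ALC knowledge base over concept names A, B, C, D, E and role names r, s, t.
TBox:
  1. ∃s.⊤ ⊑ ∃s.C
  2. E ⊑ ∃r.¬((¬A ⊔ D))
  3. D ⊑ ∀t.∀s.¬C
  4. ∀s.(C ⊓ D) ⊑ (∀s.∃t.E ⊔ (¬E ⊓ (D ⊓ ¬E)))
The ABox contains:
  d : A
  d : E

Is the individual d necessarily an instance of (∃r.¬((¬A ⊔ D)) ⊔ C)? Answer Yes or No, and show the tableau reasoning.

1. d : (∃r.¬((¬A ⊔ D)) ⊔ C)?  L(d) = {A, E} ∪ {(∀r.(¬A ⊔ D) ⊓ ¬C)}
   clash {E, ¬E} at d — d ∈ (∃r.¬((¬A ⊔ D)) ⊔ C)
2. Hence d : (∃r.¬((¬A ⊔ D)) ⊔ C): entailed.

Yes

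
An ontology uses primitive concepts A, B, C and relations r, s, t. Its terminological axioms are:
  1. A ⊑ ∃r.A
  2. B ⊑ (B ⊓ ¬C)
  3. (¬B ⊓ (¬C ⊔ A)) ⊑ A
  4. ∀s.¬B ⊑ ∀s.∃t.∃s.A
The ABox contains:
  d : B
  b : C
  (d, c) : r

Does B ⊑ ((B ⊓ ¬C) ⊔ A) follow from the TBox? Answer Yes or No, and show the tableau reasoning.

1. B ⊑ ((B ⊓ ¬C) ⊔ A)  ⇔  (B ⊓ ((¬B ⊔ C) ⊓ ¬A)) unsat w.r.t. T
   all branches close; clash {C, ¬C} at x₀
2. Hence B ⊑ ((B ⊓ ¬C) ⊔ A): entailed.

Yes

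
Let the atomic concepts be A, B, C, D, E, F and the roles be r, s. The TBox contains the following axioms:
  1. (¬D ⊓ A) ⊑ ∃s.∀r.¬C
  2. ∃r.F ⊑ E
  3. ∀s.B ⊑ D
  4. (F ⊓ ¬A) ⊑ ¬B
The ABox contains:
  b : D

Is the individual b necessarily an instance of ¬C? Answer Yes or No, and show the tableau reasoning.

1. b : ¬C?  L(b) = {D} ∪ {C}
   open: L(b) ⊇ {C, D, ¬F, ∀r.¬F} — b ∉ ¬C possible
2. Hence b : ¬C: not entailed.

No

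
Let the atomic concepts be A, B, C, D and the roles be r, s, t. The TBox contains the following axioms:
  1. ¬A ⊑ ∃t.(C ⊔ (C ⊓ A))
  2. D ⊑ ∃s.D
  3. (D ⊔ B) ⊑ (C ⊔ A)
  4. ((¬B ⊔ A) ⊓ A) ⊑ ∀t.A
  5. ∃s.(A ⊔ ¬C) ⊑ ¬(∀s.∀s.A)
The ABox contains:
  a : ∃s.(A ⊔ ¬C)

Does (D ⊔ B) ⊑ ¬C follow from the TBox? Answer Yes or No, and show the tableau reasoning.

No

1. (D ⊔ B) ⊑ ¬C  ⇔  ((D ⊔ B) ⊓ C) unsat w.r.t. T
   apply at x₀: (D ⊔ B)⊑(C ⊔ A)
   open: L(x₀) ⊇ {B, C, D, ¬A, ∀s.(¬A ⊓ C), …} (+ ∃-successors)
2. Hence (D ⊔ B) ⊑ ¬C: not entailed.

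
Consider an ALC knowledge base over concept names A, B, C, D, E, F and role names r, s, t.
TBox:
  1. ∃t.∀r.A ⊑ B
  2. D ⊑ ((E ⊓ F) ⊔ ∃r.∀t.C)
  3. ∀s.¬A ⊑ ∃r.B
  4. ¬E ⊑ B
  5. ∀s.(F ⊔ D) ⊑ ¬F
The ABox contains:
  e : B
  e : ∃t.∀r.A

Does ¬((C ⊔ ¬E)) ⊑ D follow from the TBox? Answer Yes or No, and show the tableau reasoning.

No

1. ¬((C ⊔ ¬E)) ⊑ D  ⇔  ((¬C ⊓ E) ⊓ ¬D) unsat w.r.t. T
   open: L(x₀) ⊇ {E, ¬C, ¬D, ∀t.∃r.¬A, ∃s.(¬F ⊓ ¬D), …} (+ ∃-successors)
2. Hence ¬((C ⊔ ¬E)) ⊑ D: not entailed.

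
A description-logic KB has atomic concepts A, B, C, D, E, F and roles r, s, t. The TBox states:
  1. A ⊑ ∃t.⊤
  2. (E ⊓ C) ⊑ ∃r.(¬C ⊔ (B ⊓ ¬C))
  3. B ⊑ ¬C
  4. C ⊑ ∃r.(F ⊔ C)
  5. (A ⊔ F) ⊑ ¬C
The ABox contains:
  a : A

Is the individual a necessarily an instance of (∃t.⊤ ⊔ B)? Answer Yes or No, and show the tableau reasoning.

Yes

1. a : (∃t.⊤ ⊔ B)?  L(a) = {A} ∪ {(∀t.⊥ ⊓ ¬B)}
   clash ⊥ at an ∃-successor — a ∈ (∃t.⊤ ⊔ B)
2. Hence a : (∃t.⊤ ⊔ B): entailed.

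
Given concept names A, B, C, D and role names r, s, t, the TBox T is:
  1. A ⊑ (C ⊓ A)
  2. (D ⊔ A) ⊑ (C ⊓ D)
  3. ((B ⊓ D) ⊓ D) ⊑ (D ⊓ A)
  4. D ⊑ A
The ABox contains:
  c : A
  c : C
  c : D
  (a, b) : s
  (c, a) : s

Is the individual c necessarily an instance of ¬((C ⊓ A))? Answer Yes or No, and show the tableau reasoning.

No

1. c : ¬((C ⊓ A))?  L(c) = {A, C, D} ∪ {(C ⊓ A)}
   open: L(c) ⊇ {A, C, D, ¬B} — c ∉ ¬((C ⊓ A)) possible
2. Hence c : ¬((C ⊓ A)): not entailed.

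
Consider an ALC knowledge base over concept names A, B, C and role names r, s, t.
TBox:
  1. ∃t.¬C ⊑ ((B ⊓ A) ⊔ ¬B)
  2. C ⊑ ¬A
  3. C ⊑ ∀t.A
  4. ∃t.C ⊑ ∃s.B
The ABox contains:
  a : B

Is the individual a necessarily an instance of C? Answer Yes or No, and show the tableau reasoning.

No

1. a : C?  L(a) = {B} ∪ {¬C}
   open: L(a) ⊇ {B, ¬C, ∀t.C, ∀t.¬C} — a ∉ C possible
2. Hence a : C: not entailed.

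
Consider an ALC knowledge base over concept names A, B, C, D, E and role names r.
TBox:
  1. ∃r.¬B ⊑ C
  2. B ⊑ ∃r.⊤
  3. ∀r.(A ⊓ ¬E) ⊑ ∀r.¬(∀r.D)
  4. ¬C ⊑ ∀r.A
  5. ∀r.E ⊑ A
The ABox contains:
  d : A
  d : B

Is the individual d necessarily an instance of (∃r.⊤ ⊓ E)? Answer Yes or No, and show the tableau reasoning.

No

1. d : (∃r.⊤ ⊓ E)?  L(d) = {A, B} ∪ {(∀r.⊥ ⊔ ¬E)}
   apply at d: B⊑∃r.⊤
   open: L(d) ⊇ {A, B, C, ¬E, ∃r.(¬A ⊔ E), …} (+ ∃-successors) — d ∉ (∃r.⊤ ⊓ E) possible
2. Hence d : (∃r.⊤ ⊓ E): not entailed.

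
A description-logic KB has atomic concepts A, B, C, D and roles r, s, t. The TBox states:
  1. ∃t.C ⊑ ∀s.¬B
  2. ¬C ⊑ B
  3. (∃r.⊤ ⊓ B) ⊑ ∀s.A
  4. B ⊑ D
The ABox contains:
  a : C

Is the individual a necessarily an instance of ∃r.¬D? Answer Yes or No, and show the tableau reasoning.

1. a : ∃r.¬D?  L(a) = {C} ∪ {∀r.D}
   open: L(a) ⊇ {C, ¬B, ∀r.D, ∀t.¬C} — a ∉ ∃r.¬D possible
2. Hence a : ∃r.¬D: not entailed.

No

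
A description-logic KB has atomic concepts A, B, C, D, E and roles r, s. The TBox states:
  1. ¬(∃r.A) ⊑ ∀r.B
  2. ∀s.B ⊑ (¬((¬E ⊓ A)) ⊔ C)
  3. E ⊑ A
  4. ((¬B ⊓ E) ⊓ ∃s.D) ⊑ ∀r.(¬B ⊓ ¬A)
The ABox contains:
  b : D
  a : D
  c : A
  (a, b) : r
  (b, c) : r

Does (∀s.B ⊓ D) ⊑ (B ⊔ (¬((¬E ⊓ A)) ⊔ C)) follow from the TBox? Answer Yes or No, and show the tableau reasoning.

Yes

1. (∀s.B ⊓ D) ⊑ (B ⊔ (¬((¬E ⊓ A)) ⊔ C))  ⇔  ((∀s.B ⊓ D) ⊓ (¬B ⊓ ((¬E ⊓ A) ⊓ ¬C))) unsat w.r.t. T
   all branches close; clash {C, ¬C} at x₀
2. Hence (∀s.B ⊓ D) ⊑ (B ⊔ (¬((¬E ⊓ A)) ⊔ C)): entailed.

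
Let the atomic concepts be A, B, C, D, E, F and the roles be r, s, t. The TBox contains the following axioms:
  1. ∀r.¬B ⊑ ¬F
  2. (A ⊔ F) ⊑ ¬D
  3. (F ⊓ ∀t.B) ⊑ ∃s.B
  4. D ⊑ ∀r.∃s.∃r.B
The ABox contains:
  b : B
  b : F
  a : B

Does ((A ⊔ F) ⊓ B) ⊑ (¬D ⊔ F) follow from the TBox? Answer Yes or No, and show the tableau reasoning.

1. ((A ⊔ F) ⊓ B) ⊑ (¬D ⊔ F)  ⇔  (((A ⊔ F) ⊓ B) ⊓ (D ⊓ ¬F)) unsat w.r.t. T
   all branches close; clash {F, ¬F} at x₀
2. Hence ((A ⊔ F) ⊓ B) ⊑ (¬D ⊔ F): entailed.

Yes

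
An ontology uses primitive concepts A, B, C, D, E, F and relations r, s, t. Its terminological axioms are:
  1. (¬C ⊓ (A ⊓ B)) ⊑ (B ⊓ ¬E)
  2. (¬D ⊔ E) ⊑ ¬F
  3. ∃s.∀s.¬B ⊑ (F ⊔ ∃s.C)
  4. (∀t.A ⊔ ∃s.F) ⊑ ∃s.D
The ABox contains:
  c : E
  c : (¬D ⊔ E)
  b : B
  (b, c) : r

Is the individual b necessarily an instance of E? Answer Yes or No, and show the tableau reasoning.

1. b : E?  L(b) = {B} ∪ {¬E}
   open: L(b) ⊇ {B, C, D, ¬E, ∀s.¬F, …} (+ ∃-successors) — b ∉ E possible
2. Hence b : E: not entailed.

No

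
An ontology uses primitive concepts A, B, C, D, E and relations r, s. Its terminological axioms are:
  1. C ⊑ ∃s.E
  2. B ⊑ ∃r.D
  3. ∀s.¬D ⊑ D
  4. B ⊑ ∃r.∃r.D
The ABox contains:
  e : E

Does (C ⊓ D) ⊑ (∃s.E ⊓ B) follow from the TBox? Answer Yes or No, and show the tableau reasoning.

No

1. (C ⊓ D) ⊑ (∃s.E ⊓ B)  ⇔  ((C ⊓ D) ⊓ (∀s.¬E ⊔ ¬B)) unsat w.r.t. T
   apply at x₀: C⊑∃s.E
   open: L(x₀) ⊇ {C, D, ¬B, ∃s.E} (+ ∃-successors)
2. Hence (C ⊓ D) ⊑ (∃s.E ⊓ B): not entailed.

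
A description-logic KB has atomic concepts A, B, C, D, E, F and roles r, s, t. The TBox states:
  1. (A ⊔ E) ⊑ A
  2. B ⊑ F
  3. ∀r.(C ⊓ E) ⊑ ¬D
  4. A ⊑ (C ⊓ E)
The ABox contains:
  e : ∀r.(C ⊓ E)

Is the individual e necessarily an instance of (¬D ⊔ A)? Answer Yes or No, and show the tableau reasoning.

1. e : (¬D ⊔ A)?  L(e) = {∀r.(C ⊓ E)} ∪ {(D ⊓ ¬A)}
   clash {A, ¬A} at e — e ∈ (¬D ⊔ A)
2. Hence e : (¬D ⊔ A): entailed.

Yes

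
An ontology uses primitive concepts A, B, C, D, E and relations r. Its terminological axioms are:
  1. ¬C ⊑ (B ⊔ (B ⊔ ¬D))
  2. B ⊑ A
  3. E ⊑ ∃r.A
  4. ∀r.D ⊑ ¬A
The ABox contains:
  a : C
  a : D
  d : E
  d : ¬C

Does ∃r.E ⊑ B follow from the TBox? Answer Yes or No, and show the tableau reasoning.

No

1. ∃r.E ⊑ B  ⇔  (∃r.E ⊓ ¬B) unsat w.r.t. T
   open: L(x₀) ⊇ {C, ¬B, ¬E, ∃r.E, ∃r.¬D} (+ ∃-successors)
2. Hence ∃r.E ⊑ B: not entailed.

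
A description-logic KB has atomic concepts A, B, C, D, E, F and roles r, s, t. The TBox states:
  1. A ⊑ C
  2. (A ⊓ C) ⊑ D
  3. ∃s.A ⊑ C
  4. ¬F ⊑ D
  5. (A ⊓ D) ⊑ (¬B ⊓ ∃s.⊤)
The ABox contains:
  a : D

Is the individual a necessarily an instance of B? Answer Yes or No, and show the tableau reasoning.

No

1. a : B?  L(a) = {D} ∪ {¬B}
   open: L(a) ⊇ {D, ¬A, ¬B, ∀s.¬A} — a ∉ B possible
2. Hence a : B: not entailed.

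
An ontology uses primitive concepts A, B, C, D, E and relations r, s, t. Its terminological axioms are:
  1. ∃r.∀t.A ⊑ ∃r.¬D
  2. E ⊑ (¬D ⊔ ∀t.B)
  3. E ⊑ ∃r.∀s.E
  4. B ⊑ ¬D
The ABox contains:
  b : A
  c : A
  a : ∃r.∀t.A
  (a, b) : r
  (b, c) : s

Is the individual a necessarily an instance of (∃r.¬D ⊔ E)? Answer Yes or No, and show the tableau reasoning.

1. a : (∃r.¬D ⊔ E)?  L(a) = {∃r.∀t.A} ∪ {(∀r.D ⊓ ¬E)}
   clash {D, ¬D} at an ∃-successor — a ∈ (∃r.¬D ⊔ E)
2. Hence a : (∃r.¬D ⊔ E): entailed.

Yes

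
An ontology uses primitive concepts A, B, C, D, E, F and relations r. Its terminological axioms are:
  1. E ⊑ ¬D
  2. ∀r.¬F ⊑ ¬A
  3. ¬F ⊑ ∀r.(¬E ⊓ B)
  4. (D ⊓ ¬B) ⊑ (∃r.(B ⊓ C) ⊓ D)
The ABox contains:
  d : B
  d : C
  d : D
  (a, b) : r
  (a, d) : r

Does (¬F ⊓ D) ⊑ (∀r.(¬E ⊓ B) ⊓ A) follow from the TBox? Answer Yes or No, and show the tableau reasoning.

No

1. (¬F ⊓ D) ⊑ (∀r.(¬E ⊓ B) ⊓ A)  ⇔  ((¬F ⊓ D) ⊓ (∃r.(E ⊔ ¬B) ⊔ ¬A)) unsat w.r.t. T
   apply at x₀: ¬F⊑∀r.(¬E ⊓ B)
   open: L(x₀) ⊇ {B, D, ¬A, ¬E, ¬F, …} (+ ∃-successors)
2. Hence (¬F ⊓ D) ⊑ (∀r.(¬E ⊓ B) ⊓ A): not entailed.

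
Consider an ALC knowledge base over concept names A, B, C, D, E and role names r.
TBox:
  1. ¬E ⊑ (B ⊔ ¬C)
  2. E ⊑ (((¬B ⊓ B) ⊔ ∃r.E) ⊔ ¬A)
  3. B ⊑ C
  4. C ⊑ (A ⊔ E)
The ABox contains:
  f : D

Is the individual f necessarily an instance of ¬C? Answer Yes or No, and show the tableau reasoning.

1. f : ¬C?  L(f) = {D} ∪ {C}
   apply at f: C⊑(A ⊔ E)
   open: L(f) ⊇ {A, C, D, E, ∃r.E} (+ ∃-successors) — f ∉ ¬C possible
2. Hence f : ¬C: not entailed.

No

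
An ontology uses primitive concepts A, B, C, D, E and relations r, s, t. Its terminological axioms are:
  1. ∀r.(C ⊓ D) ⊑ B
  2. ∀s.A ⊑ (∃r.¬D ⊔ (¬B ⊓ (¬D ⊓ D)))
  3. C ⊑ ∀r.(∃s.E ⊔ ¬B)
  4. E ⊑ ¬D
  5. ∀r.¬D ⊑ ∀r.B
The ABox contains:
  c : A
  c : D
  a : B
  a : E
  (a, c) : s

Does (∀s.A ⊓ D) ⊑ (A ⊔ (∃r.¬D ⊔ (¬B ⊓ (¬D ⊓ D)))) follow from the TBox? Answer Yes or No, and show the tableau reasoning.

Yes

1. (∀s.A ⊓ D) ⊑ (A ⊔ (∃r.¬D ⊔ (¬B ⊓ (¬D ⊓ D))))  ⇔  ((∀s.A ⊓ D) ⊓ (¬A ⊓ (∀r.D ⊓ (B ⊔ (D ⊔ ¬D))))) unsat w.r.t. T
   all branches close; clash {D, ¬D} at x₀
2. Hence (∀s.A ⊓ D) ⊑ (A ⊔ (∃r.¬D ⊔ (¬B ⊓ (¬D ⊓ D)))): entailed.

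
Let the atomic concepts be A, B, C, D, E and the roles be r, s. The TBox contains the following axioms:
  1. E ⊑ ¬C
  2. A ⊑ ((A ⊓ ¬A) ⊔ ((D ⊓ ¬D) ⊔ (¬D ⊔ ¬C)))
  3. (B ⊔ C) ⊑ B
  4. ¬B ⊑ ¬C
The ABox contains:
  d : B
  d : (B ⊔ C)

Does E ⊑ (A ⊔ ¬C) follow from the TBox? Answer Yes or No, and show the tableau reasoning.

1. E ⊑ (A ⊔ ¬C)  ⇔  (E ⊓ (¬A ⊓ C)) unsat w.r.t. T
   all branches close; clash {C, ¬C} at x₀
2. Hence E ⊑ (A ⊔ ¬C): entailed.

Yes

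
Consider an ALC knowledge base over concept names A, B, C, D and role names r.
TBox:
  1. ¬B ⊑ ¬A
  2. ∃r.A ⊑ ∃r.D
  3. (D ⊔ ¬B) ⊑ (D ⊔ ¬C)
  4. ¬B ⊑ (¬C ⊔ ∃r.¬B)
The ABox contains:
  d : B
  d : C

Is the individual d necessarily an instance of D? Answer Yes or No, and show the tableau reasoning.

No

1. d : D?  L(d) = {B, C} ∪ {¬D}
   open: L(d) ⊇ {B, C, ¬D, ∀r.¬A} — d ∉ D possible
2. Hence d : D: not entailed.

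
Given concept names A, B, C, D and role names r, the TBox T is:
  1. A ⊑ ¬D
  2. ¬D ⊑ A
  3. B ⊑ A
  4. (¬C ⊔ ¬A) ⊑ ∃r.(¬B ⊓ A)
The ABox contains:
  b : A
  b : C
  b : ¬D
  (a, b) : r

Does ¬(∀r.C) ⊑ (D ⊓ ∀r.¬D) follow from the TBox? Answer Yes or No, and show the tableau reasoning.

No

1. ¬(∀r.C) ⊑ (D ⊓ ∀r.¬D)  ⇔  (∃r.¬C ⊓ (¬D ⊔ ∃r.D)) unsat w.r.t. T
   open: L(x₀) ⊇ {D, ¬A, ¬B, ∃r.(¬B ⊓ A), ∃r.D, …} (+ ∃-successors)
2. Hence ¬(∀r.C) ⊑ (D ⊓ ∀r.¬D): not entailed.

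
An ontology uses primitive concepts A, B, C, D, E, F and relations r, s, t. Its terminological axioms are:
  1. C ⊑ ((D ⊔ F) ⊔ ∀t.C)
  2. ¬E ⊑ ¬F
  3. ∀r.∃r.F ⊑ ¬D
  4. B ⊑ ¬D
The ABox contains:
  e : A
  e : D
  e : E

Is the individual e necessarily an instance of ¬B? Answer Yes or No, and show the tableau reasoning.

1. e : ¬B?  L(e) = {A, D, E} ∪ {B}
   clash {D, ¬D} at e — e ∈ ¬B
2. Hence e : ¬B: entailed.

Yes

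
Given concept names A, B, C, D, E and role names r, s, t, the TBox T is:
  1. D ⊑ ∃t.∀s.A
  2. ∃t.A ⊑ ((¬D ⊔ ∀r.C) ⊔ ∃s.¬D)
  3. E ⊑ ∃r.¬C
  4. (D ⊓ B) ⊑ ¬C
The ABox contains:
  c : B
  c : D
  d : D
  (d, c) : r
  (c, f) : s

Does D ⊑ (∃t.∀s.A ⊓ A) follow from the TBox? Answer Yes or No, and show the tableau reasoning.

No

1. D ⊑ (∃t.∀s.A ⊓ A)  ⇔  (D ⊓ (∀t.∃s.¬A ⊔ ¬A)) unsat w.r.t. T
   apply at x₀: D⊑∃t.∀s.A
   open: L(x₀) ⊇ {D, ¬A, ¬B, ¬E, ∀t.¬A, …} (+ ∃-successors)
2. Hence D ⊑ (∃t.∀s.A ⊓ A): not entailed.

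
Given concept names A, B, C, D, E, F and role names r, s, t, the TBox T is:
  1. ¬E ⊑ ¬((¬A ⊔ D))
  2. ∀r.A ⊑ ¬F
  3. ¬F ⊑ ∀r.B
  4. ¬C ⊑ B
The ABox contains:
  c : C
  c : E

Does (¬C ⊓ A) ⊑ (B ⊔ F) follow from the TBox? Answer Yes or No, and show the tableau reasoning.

Yes

1. (¬C ⊓ A) ⊑ (B ⊔ F)  ⇔  ((¬C ⊓ A) ⊓ (¬B ⊓ ¬F)) unsat w.r.t. T
   all branches close; clash {B, ¬B} at x₀
2. Hence (¬C ⊓ A) ⊑ (B ⊔ F): entailed.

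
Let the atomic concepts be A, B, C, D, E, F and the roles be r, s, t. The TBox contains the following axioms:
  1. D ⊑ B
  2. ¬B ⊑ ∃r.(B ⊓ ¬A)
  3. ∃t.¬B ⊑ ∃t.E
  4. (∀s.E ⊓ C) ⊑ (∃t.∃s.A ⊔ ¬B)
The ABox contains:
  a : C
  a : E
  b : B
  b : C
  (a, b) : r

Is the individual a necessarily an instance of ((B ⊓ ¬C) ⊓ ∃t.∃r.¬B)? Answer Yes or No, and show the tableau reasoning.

No

1. a : ((B ⊓ ¬C) ⊓ ∃t.∃r.¬B)?  L(a) = {C, E} ∪ {((¬B ⊔ C) ⊔ ∀t.∀r.B)}
   open: L(a) ⊇ {B, C, E, ¬D, ∀t.B, …} (+ ∃-successors) — a ∉ ((B ⊓ ¬C) ⊓ ∃t.∃r.¬B) possible
2. Hence a : ((B ⊓ ¬C) ⊓ ∃t.∃r.¬B): not entailed.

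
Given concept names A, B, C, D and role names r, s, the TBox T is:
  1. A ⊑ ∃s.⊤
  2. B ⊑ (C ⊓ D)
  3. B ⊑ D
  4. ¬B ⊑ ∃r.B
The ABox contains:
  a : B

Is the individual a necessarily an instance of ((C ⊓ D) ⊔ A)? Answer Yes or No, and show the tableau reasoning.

1. a : ((C ⊓ D) ⊔ A)?  L(a) = {B} ∪ {((¬C ⊔ ¬D) ⊓ ¬A)}
   clash {D, ¬D} at a — a ∈ ((C ⊓ D) ⊔ A)
2. Hence a : ((C ⊓ D) ⊔ A): entailed.

Yes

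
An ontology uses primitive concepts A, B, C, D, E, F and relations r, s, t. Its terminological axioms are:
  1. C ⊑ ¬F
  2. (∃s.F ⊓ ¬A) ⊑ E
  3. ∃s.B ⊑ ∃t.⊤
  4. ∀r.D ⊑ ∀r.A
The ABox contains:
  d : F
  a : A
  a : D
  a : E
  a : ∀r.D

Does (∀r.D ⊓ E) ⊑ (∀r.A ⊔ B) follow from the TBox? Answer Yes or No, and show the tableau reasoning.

Yes

1. (∀r.D ⊓ E) ⊑ (∀r.A ⊔ B)  ⇔  ((∀r.D ⊓ E) ⊓ (∃r.¬A ⊓ ¬B)) unsat w.r.t. T
   all branches close; clash {A, ¬A} at an ∃-successor
2. Hence (∀r.D ⊓ E) ⊑ (∀r.A ⊔ B): entailed.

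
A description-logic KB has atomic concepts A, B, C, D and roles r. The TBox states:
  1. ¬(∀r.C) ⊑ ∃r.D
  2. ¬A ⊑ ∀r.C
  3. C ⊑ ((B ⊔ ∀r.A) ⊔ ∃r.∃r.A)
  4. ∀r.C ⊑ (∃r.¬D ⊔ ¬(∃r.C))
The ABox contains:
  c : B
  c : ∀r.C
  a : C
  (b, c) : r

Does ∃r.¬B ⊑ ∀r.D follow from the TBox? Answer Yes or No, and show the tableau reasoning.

1. ∃r.¬B ⊑ ∀r.D  ⇔  (∃r.¬B ⊓ ∃r.¬D) unsat w.r.t. T
   open: L(x₀) ⊇ {A, ¬C, ∀r.C, ∃r.¬B, ∃r.¬D} (+ ∃-successors)
2. Hence ∃r.¬B ⊑ ∀r.D: not entailed.

No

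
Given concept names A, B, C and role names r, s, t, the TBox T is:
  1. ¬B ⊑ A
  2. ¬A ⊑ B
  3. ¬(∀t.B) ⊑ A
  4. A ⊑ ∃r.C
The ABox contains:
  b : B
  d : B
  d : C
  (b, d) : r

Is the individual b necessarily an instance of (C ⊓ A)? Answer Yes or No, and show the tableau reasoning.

No

1. b : (C ⊓ A)?  L(b) = {B} ∪ {(¬C ⊔ ¬A)}
   open: L(b) ⊇ {B, ¬A, ∀t.B} — b ∉ (C ⊓ A) possible
2. Hence b : (C ⊓ A): not entailed.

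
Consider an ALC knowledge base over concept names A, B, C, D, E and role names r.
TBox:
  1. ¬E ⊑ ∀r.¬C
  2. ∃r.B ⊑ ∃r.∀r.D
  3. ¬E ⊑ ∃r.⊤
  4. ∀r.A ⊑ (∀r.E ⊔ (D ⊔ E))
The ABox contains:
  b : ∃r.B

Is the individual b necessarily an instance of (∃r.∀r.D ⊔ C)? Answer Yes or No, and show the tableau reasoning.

Yes

1. b : (∃r.∀r.D ⊔ C)?  L(b) = {∃r.B} ∪ {(∀r.∃r.¬D ⊓ ¬C)}
   clash {D, ¬D} at an ∃-successor — b ∈ (∃r.∀r.D ⊔ C)
2. Hence b : (∃r.∀r.D ⊔ C): entailed.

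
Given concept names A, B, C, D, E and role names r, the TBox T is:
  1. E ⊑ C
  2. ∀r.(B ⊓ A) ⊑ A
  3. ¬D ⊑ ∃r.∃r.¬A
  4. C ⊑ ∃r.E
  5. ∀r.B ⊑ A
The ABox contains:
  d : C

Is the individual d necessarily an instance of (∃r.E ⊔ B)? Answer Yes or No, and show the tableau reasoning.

Yes

1. d : (∃r.E ⊔ B)?  L(d) = {C} ∪ {(∀r.¬E ⊓ ¬B)}
   clash {E, ¬E} at an ∃-successor — d ∈ (∃r.E ⊔ B)
2. Hence d : (∃r.E ⊔ B): entailed.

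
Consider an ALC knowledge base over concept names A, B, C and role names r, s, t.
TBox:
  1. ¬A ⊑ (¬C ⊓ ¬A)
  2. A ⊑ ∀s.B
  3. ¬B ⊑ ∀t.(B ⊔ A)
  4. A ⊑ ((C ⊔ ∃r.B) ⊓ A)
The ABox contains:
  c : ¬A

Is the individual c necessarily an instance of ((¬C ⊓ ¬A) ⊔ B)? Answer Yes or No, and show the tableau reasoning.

Yes

1. c : ((¬C ⊓ ¬A) ⊔ B)?  L(c) = {¬A} ∪ {((C ⊔ A) ⊓ ¬B)}
   clash {A, ¬A} at c — c ∈ ((¬C ⊓ ¬A) ⊔ B)
2. Hence c : ((¬C ⊓ ¬A) ⊔ B): entailed.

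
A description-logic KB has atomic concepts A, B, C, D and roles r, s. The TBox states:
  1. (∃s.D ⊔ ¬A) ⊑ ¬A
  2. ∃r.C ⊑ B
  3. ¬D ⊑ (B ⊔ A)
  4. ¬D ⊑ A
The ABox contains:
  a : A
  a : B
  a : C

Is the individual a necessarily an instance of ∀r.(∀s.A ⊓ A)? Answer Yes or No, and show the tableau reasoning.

1. a : ∀r.(∀s.A ⊓ A)?  L(a) = {A, B, C} ∪ {∃r.(∃s.¬A ⊔ ¬A)}
   open: L(a) ⊇ {A, B, C, D, ∀s.¬D, …} (+ ∃-successors) — a ∉ ∀r.(∀s.A ⊓ A) possible
2. Hence a : ∀r.(∀s.A ⊓ A): not entailed.

No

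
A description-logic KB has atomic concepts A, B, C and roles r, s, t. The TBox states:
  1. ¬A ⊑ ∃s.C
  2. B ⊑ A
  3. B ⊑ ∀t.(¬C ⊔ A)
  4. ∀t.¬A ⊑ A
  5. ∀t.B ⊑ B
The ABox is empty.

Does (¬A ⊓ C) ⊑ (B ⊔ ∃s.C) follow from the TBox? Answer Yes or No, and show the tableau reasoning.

1. (¬A ⊓ C) ⊑ (B ⊔ ∃s.C)  ⇔  ((¬A ⊓ C) ⊓ (¬B ⊓ ∀s.¬C)) unsat w.r.t. T
   all branches close; clash {A, ¬A} at x₀
2. Hence (¬A ⊓ C) ⊑ (B ⊔ ∃s.C): entailed.

Yes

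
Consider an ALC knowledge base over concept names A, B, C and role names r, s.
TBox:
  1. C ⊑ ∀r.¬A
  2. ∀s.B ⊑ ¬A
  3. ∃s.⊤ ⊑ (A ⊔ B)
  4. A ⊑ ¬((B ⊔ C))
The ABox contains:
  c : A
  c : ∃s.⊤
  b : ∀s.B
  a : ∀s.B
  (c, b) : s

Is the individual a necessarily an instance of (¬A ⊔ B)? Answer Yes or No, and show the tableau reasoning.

Yes

1. a : (¬A ⊔ B)?  L(a) = {∀s.B} ∪ {(A ⊓ ¬B)}
   clash {A, ¬A} at a — a ∈ (¬A ⊔ B)
2. Hence a : (¬A ⊔ B): entailed.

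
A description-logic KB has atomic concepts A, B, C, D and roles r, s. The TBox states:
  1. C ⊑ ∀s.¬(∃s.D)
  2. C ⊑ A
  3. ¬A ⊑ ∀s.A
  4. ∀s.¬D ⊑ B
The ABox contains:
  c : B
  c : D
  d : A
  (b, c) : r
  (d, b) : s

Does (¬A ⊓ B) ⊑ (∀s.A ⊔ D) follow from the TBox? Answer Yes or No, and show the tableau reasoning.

Yes

1. (¬A ⊓ B) ⊑ (∀s.A ⊔ D)  ⇔  ((¬A ⊓ B) ⊓ (∃s.¬A ⊓ ¬D)) unsat w.r.t. T
   all branches close; clash {A, ¬A} at x₀
2. Hence (¬A ⊓ B) ⊑ (∀s.A ⊔ D): entailed.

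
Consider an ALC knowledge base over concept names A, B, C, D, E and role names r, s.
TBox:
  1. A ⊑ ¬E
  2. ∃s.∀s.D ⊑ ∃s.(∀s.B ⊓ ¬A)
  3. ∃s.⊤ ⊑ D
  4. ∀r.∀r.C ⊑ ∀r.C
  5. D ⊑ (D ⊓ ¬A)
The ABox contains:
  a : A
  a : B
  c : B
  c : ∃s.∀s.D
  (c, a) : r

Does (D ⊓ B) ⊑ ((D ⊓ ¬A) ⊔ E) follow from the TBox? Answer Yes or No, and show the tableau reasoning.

Yes

1. (D ⊓ B) ⊑ ((D ⊓ ¬A) ⊔ E)  ⇔  ((D ⊓ B) ⊓ ((¬D ⊔ A) ⊓ ¬E)) unsat w.r.t. T
   all branches close; clash {A, ¬A} at x₀
2. Hence (D ⊓ B) ⊑ ((D ⊓ ¬A) ⊔ E): entailed.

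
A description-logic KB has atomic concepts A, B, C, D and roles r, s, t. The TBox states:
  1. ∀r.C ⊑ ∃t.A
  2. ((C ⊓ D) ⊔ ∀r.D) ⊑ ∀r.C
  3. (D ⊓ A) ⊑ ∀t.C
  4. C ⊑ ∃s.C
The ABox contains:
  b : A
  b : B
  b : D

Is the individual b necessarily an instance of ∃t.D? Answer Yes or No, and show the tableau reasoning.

1. b : ∃t.D?  L(b) = {A, B, D} ∪ {∀t.¬D}
   open: L(b) ⊇ {A, B, D, ¬C, ∀t.C, …} (+ ∃-successors) — b ∉ ∃t.D possible
2. Hence b : ∃t.D: not entailed.

No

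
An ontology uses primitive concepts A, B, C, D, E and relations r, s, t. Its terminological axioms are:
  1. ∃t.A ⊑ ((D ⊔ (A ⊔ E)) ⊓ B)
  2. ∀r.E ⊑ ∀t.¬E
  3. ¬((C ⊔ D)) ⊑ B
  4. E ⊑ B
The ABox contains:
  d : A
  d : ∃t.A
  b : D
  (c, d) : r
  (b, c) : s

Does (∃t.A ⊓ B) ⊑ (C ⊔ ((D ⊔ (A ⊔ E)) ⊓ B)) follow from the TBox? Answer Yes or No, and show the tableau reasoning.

Yes

1. (∃t.A ⊓ B) ⊑ (C ⊔ ((D ⊔ (A ⊔ E)) ⊓ B))  ⇔  ((∃t.A ⊓ B) ⊓ (¬C ⊓ ((¬D ⊓ (¬A ⊓ ¬E)) ⊔ ¬B))) unsat w.r.t. T
   all branches close; clash {B, ¬B} at x₀
2. Hence (∃t.A ⊓ B) ⊑ (C ⊔ ((D ⊔ (A ⊔ E)) ⊓ B)): entailed.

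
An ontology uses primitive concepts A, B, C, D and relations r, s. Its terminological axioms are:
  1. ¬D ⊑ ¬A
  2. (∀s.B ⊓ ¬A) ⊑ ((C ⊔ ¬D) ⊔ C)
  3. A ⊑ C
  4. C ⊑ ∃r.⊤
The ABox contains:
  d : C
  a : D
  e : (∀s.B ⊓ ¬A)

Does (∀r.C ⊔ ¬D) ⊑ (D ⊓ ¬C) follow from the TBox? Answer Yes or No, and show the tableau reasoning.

No

1. (∀r.C ⊔ ¬D) ⊑ (D ⊓ ¬C)  ⇔  ((∀r.C ⊔ ¬D) ⊓ (¬D ⊔ C)) unsat w.r.t. T
   open: L(x₀) ⊇ {C, D, ¬A, ∀r.C, ∃r.⊤, …} (+ ∃-successors)
2. Hence (∀r.C ⊔ ¬D) ⊑ (D ⊓ ¬C): not entailed.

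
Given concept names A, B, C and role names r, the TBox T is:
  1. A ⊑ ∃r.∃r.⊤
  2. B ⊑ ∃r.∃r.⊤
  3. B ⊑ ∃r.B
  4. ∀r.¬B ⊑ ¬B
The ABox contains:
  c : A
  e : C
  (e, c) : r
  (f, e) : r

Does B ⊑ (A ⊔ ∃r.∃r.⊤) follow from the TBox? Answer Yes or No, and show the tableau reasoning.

Yes

1. B ⊑ (A ⊔ ∃r.∃r.⊤)  ⇔  (B ⊓ (¬A ⊓ ∀r.∀r.⊥)) unsat w.r.t. T
   all branches close; clash ⊥ at an ∃-successor
2. Hence B ⊑ (A ⊔ ∃r.∃r.⊤): entailed.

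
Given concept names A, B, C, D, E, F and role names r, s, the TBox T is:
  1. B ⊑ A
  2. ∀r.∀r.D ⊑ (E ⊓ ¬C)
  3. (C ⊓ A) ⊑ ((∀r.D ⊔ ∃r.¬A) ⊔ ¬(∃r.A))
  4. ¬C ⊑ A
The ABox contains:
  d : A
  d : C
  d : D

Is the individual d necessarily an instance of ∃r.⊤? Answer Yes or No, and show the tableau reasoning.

Yes

1. d : ∃r.⊤?  L(d) = {A, C, D} ∪ {∀r.⊥}
   clash {C, ¬C} at d — d ∈ ∃r.⊤
2. Hence d : ∃r.⊤: entailed.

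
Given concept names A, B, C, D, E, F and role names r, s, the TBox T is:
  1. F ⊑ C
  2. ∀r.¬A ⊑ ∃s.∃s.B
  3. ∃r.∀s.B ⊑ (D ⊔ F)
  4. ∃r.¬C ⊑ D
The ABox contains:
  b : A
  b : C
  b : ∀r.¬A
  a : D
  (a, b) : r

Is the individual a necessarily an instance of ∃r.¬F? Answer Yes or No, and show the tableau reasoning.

1. a : ∃r.¬F?  L(a) = {D} ∪ {∀r.F}
   open: L(a) ⊇ {D, ¬F, ∀r.F, ∀r.∃s.¬B, ∃r.A} (+ ∃-successors) — a ∉ ∃r.¬F possible
2. Hence a : ∃r.¬F: not entailed.

No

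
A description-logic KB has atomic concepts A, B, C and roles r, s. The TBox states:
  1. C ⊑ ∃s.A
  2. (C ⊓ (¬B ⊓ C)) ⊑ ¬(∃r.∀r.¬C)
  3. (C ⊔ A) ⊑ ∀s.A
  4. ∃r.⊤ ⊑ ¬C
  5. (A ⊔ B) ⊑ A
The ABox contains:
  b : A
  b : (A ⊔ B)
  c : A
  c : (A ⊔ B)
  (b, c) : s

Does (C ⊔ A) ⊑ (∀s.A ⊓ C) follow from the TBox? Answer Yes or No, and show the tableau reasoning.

1. (C ⊔ A) ⊑ (∀s.A ⊓ C)  ⇔  ((C ⊔ A) ⊓ (∃s.¬A ⊔ ¬C)) unsat w.r.t. T
   apply at x₀: (C ⊔ A)⊑∀s.A
   open: L(x₀) ⊇ {A, ¬C, ∀s.A}
2. Hence (C ⊔ A) ⊑ (∀s.A ⊓ C): not entailed.

No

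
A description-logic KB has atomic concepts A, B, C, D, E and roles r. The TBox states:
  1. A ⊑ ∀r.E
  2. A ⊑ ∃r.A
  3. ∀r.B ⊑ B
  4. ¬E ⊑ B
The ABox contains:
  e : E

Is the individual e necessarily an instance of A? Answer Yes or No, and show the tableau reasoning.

1. e : A?  L(e) = {E} ∪ {¬A}
   open: L(e) ⊇ {E, ¬A, ∃r.¬B} (+ ∃-successors) — e ∉ A possible
2. Hence e : A: not entailed.

No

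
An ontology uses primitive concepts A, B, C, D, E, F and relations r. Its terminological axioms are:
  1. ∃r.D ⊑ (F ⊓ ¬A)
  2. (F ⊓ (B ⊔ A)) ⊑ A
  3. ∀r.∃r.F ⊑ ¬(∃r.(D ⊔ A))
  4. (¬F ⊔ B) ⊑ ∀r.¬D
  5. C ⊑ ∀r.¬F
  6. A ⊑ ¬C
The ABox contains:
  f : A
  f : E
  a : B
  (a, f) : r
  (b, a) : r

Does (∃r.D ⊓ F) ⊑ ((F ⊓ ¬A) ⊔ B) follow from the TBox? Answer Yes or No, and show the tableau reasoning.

Yes

1. (∃r.D ⊓ F) ⊑ ((F ⊓ ¬A) ⊔ B)  ⇔  ((∃r.D ⊓ F) ⊓ ((¬F ⊔ A) ⊓ ¬B)) unsat w.r.t. T
   all branches close; clash {D, ¬D} at an ∃-successor
2. Hence (∃r.D ⊓ F) ⊑ ((F ⊓ ¬A) ⊔ B): entailed.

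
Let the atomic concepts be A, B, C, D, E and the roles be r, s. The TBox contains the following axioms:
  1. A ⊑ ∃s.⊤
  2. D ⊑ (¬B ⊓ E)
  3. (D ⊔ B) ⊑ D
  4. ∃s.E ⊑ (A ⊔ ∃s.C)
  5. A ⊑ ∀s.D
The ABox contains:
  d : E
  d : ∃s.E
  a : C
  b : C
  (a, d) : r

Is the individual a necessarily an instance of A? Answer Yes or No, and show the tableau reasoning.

No

1. a : A?  L(a) = {C} ∪ {¬A}
   open: L(a) ⊇ {C, ¬A, ¬B, ¬D, ∀s.¬E} — a ∉ A possible
2. Hence a : A: not entailed.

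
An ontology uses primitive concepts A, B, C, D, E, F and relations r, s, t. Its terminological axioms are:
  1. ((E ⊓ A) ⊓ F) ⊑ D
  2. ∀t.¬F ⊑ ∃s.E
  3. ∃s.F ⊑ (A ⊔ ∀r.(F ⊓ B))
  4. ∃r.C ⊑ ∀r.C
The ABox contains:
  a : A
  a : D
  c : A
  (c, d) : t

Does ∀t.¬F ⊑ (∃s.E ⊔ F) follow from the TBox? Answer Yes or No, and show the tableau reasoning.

Yes

1. ∀t.¬F ⊑ (∃s.E ⊔ F)  ⇔  (∀t.¬F ⊓ (∀s.¬E ⊓ ¬F)) unsat w.r.t. T
   all branches close; clash {E, ¬E} at an ∃-successor
2. Hence ∀t.¬F ⊑ (∃s.E ⊔ F): entailed.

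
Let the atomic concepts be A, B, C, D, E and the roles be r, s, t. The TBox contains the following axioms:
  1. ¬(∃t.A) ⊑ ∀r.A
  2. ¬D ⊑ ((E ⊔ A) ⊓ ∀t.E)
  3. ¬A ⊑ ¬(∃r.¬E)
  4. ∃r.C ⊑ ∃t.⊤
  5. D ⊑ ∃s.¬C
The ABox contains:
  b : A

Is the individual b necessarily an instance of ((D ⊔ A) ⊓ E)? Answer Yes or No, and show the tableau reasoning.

No

1. b : ((D ⊔ A) ⊓ E)?  L(b) = {A} ∪ {((¬D ⊓ ¬A) ⊔ ¬E)}
   open: L(b) ⊇ {A, D, ¬E, ∀r.¬C, ∃s.¬C, …} (+ ∃-successors) — b ∉ ((D ⊔ A) ⊓ E) possible
2. Hence b : ((D ⊔ A) ⊓ E): not entailed.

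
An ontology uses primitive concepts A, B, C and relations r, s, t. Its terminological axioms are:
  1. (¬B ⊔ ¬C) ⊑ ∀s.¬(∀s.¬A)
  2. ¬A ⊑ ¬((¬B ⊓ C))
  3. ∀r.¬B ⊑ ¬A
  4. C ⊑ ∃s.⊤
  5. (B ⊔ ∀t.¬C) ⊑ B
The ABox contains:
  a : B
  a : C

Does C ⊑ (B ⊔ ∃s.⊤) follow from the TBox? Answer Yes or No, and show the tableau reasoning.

1. C ⊑ (B ⊔ ∃s.⊤)  ⇔  (C ⊓ (¬B ⊓ ∀s.⊥)) unsat w.r.t. T
   all branches close; clash {B, ¬B} at x₀
2. Hence C ⊑ (B ⊔ ∃s.⊤): entailed.

Yes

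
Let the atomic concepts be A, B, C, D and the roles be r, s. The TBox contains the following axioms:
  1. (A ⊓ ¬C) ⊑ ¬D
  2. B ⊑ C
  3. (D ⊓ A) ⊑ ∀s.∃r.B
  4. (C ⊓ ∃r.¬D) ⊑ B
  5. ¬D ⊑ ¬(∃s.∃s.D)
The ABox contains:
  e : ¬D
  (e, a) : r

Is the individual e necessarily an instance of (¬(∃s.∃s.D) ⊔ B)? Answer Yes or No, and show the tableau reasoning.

Yes

1. e : (¬(∃s.∃s.D) ⊔ B)?  L(e) = {¬D} ∪ {(∃s.∃s.D ⊓ ¬B)}
   clash {B, ¬B} at e — e ∈ (¬(∃s.∃s.D) ⊔ B)
2. Hence e : (¬(∃s.∃s.D) ⊔ B): entailed.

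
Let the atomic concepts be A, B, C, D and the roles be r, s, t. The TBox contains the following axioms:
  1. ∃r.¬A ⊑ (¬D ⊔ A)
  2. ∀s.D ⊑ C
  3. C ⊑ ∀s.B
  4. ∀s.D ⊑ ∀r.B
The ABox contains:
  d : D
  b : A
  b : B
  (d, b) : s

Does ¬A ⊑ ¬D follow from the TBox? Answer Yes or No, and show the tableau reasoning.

1. ¬A ⊑ ¬D  ⇔  (¬A ⊓ D) unsat w.r.t. T
   open: L(x₀) ⊇ {D, ¬A, ¬C, ∀r.A, ∃s.¬D} (+ ∃-successors)
2. Hence ¬A ⊑ ¬D: not entailed.

No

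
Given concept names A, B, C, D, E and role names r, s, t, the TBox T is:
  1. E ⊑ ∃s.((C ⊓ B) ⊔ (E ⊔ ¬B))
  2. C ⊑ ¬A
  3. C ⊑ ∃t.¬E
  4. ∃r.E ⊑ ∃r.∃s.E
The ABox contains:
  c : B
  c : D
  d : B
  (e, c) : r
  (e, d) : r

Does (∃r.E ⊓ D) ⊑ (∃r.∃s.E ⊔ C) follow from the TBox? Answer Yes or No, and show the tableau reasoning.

Yes

1. (∃r.E ⊓ D) ⊑ (∃r.∃s.E ⊔ C)  ⇔  ((∃r.E ⊓ D) ⊓ (∀r.∀s.¬E ⊓ ¬C)) unsat w.r.t. T
   all branches close; clash {E, ¬E} at an ∃-successor
2. Hence (∃r.E ⊓ D) ⊑ (∃r.∃s.E ⊔ C): entailed.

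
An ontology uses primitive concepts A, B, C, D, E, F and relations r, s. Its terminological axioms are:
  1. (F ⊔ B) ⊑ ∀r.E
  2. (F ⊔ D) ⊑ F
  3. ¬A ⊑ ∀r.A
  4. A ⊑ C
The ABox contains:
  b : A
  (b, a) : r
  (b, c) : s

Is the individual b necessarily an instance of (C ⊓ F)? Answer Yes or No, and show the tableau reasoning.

1. b : (C ⊓ F)?  L(b) = {A} ∪ {(¬C ⊔ ¬F)}
   apply at b: A⊑C
   open: L(b) ⊇ {A, C, ¬B, ¬D, ¬F} — b ∉ (C ⊓ F) possible
2. Hence b : (C ⊓ F): not entailed.

No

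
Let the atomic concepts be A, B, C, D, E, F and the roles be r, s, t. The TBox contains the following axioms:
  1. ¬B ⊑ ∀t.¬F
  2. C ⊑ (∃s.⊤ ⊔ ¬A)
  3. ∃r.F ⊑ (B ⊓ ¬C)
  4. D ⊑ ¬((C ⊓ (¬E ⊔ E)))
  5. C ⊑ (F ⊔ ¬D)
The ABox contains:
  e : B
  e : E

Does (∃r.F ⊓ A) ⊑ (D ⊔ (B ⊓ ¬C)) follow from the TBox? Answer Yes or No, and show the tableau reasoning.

1. (∃r.F ⊓ A) ⊑ (D ⊔ (B ⊓ ¬C))  ⇔  ((∃r.F ⊓ A) ⊓ (¬D ⊓ (¬B ⊔ C))) unsat w.r.t. T
   all branches close; clash {A, ¬A} at x₀
2. Hence (∃r.F ⊓ A) ⊑ (D ⊔ (B ⊓ ¬C)): entailed.

Yes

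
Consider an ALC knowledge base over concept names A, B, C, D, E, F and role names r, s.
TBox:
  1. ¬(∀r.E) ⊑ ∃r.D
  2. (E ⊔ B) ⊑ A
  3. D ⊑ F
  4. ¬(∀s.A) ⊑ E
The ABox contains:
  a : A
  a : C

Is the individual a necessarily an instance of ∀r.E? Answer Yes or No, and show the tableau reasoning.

1. a : ∀r.E?  L(a) = {A, C} ∪ {∃r.¬E}
   apply at a: ¬(∀r.E)⊑∃r.D
   open: L(a) ⊇ {A, C, ¬D, ∀s.A, ∃r.D, …} (+ ∃-successors) — a ∉ ∀r.E possible
2. Hence a : ∀r.E: not entailed.

No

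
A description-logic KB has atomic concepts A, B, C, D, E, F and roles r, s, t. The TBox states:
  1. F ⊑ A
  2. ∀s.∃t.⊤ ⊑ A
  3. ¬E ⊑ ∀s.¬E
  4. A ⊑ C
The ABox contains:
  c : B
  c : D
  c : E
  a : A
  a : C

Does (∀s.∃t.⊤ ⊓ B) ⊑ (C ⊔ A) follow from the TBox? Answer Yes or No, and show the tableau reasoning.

Yes

1. (∀s.∃t.⊤ ⊓ B) ⊑ (C ⊔ A)  ⇔  ((∀s.∃t.⊤ ⊓ B) ⊓ (¬C ⊓ ¬A)) unsat w.r.t. T
   all branches close; clash {A, ¬A} at x₀
2. Hence (∀s.∃t.⊤ ⊓ B) ⊑ (C ⊔ A): entailed.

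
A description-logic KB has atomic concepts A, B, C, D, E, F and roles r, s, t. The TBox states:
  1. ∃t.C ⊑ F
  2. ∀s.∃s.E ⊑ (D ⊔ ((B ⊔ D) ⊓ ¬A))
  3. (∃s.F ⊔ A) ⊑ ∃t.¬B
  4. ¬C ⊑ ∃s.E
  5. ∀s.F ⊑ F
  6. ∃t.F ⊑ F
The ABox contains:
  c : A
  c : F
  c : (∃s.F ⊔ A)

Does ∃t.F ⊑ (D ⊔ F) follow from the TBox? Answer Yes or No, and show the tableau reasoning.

Yes

1. ∃t.F ⊑ (D ⊔ F)  ⇔  (∃t.F ⊓ (¬D ⊓ ¬F)) unsat w.r.t. T
   all branches close; clash {F, ¬F} at x₀
2. Hence ∃t.F ⊑ (D ⊔ F): entailed.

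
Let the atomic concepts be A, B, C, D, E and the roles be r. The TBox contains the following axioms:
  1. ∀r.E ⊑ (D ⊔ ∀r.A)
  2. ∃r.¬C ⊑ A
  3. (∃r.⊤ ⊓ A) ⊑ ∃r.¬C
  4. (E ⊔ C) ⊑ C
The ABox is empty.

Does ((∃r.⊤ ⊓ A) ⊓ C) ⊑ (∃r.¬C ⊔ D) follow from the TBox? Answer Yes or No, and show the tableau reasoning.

1. ((∃r.⊤ ⊓ A) ⊓ C) ⊑ (∃r.¬C ⊔ D)  ⇔  (((∃r.⊤ ⊓ A) ⊓ C) ⊓ (∀r.C ⊓ ¬D)) unsat w.r.t. T
   all branches close; clash {C, ¬C} at an ∃-successor
2. Hence ((∃r.⊤ ⊓ A) ⊓ C) ⊑ (∃r.¬C ⊔ D): entailed.

Yes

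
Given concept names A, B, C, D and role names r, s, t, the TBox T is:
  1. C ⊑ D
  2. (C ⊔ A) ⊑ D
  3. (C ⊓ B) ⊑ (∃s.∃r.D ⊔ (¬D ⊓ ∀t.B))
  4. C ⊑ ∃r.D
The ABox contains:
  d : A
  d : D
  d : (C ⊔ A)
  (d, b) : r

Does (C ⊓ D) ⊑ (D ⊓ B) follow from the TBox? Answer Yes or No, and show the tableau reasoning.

1. (C ⊓ D) ⊑ (D ⊓ B)  ⇔  ((C ⊓ D) ⊓ (¬D ⊔ ¬B)) unsat w.r.t. T
   apply at x₀: C⊑∃r.D
   open: L(x₀) ⊇ {C, D, ¬B, ∃r.D} (+ ∃-successors)
2. Hence (C ⊓ D) ⊑ (D ⊓ B): not entailed.

No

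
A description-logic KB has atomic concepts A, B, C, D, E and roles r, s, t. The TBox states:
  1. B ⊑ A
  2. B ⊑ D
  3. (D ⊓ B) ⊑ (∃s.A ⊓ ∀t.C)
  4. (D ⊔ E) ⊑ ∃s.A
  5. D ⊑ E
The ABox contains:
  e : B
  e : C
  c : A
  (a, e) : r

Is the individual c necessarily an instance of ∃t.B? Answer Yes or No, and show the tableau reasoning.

No

1. c : ∃t.B?  L(c) = {A} ∪ {∀t.¬B}
   open: L(c) ⊇ {A, ¬B, ¬D, ¬E, ∀t.¬B} — c ∉ ∃t.B possible
2. Hence c : ∃t.B: not entailed.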